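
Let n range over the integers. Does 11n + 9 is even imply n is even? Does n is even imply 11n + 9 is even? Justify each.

Neither implication holds.

(→) This fails: n = 1 gives 11n + 9 = 20, which is even, but 1 is odd, not even.

(←) This also fails: n = 0 is even, but 11n + 9 = 9 is odd, not even.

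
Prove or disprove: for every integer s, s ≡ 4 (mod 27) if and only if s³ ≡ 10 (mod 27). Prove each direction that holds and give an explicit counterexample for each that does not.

Only the forward direction holds.

[⇒] Suppose s ≡ 4 (mod 27). Write s = 27j + 4. Then (27j + 4)³ = 19683j³ + 8748j² + 1296j + 64 = 27(729j³ + 324j² + 48j + 2) + 10, so s³ ≡ 10 (mod 27).

[⇐] This fails: take s = 13. Then 13³ = 2197 ≡ 10 (mod 27), yet 13 ≡ 13 (mod 27), not 4.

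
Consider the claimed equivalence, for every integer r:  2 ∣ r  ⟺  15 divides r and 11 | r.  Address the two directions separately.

Both directions fail.

Forward direction. This fails: take r = 2. Certainly 2 ∣ 2, but 15 ∤ 2.

Converse. This fails: take r = 165. Both 15 ∣ 165 and 11 ∣ 165, yet 165 is not a multiple of 2 (since 165 = 82·2 + 1), so 2 ∤ 165.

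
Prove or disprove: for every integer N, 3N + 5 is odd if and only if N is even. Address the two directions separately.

Both implications hold.

(⇒) Suppose 3N + 5 is odd. Since 3 is odd, 3N and N have the same parity, so 3N + 5 ≡ N + 5 (mod 2). As 5 is odd, 3N + 5 is odd exactly when N is even. Thus N is even.

(⇐) Conversely, suppose N is even; write N = 2j. Then 3N + 5 = 3·(2j) + 5 = 2·3j + 5, which is odd.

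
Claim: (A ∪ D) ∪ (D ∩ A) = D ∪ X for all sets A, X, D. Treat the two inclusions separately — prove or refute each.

(⊆) fails and (⊇) fails.

Forward inclusion. This inclusion fails. Take A = {1}, X = ∅, D = ∅; then 1 ∈ (A ∪ D) ∪ (D ∩ A) but 1 ∉ D ∪ X.

Reverse inclusion. This inclusion fails. Take A = ∅, X = {1}, D = ∅; then 1 ∈ D ∪ X but 1 ∉ (A ∪ D) ∪ (D ∩ A).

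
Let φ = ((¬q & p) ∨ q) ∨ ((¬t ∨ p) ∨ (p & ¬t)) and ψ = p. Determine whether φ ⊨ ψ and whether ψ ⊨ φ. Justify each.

Only the converse holds.

(⇒) This fails. Under q = F, t = F, p = F, the left side is true but the right side is false.

(⇐) Assume the antecedent. If q is true, the consequent reduces to true regardless of the other variables. If q is false, the antecedent forces (q = F, t = F, p = T) or (q = F, t = T, p = T), and the consequent holds there. Either way the consequent holds.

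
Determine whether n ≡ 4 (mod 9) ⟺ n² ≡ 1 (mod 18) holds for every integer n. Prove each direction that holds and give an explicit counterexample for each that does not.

(⇒) This fails: take n = 4. Then 4 ≡ 4 (mod 9), but 4² = 16 ≡ 16 (mod 18), not 1.

(⇐) This fails: take n = 1. Then 1² = 1 ≡ 1 (mod 18), yet 1 ≡ 1 (mod 9), not 4.

Neither direction holds.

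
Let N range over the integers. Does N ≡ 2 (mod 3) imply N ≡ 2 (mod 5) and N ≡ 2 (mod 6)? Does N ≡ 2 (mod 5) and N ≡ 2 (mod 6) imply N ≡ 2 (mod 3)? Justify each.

(←) If N ≡ 2 (mod 5) and N ≡ 2 (mod 6), then by the Chinese remainder theorem N ≡ 2 (mod 30). Since 2 ≡ 2 (mod 3) and 3 ∣ 30, we get N ≡ 2 (mod 3).

(→) This fails: N = 5 gives 5 ≡ 2 (mod 3) but 5 ≡ 0 (mod 5), so the conjunction on the right does not hold.

(⇒) fails; (⇐) holds.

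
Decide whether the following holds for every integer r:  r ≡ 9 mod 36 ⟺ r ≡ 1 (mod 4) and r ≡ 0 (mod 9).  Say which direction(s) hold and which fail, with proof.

(⟹) Suppose r ≡ 9 (mod 36); write r = 36j + 9. Since 4 ∣ 36, reducing mod 4 gives r ≡ 9 ≡ 1 (mod 4); since 9 ∣ 36, reducing mod 9 gives r ≡ 9 ≡ 0 (mod 9).

(⟸) Conversely, if r ≡ 1 (mod 4) and r ≡ 0 (mod 9), then by the Chinese remainder theorem r ≡ 9 (mod 36). This is exactly r ≡ 9 (mod 36).

Both directions hold; the statement is true.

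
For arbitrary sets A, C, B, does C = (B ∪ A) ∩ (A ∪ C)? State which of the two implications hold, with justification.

Forward inclusion. This inclusion fails. Take A = ∅, C = {1}, B = ∅; then 1 ∈ C but 1 ∉ (B ∪ A) ∩ (A ∪ C).

Reverse inclusion. This inclusion fails. Take A = {1}, C = ∅, B = ∅; then 1 ∈ (B ∪ A) ∩ (A ∪ C) but 1 ∉ C.

Neither inclusion holds.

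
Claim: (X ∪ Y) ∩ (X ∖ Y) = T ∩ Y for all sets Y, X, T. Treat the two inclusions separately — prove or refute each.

(⟹) This inclusion fails. Take Y = ∅, X = {1}, T = ∅; then 1 ∈ (X ∪ Y) ∩ (X ∖ Y) but 1 ∉ T ∩ Y.

(⟸) This inclusion fails. Take Y = {1}, X = ∅, T = {1}; then 1 ∈ T ∩ Y but 1 ∉ (X ∪ Y) ∩ (X ∖ Y).

Neither inclusion holds.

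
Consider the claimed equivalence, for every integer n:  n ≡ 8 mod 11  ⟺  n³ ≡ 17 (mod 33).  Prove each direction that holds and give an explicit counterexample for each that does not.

The forward direction fails; the converse holds.

(⇒) This fails: take n = 19. Then 19 ≡ 8 (mod 11), but 19³ = 6859 ≡ 28 (mod 33), not 17.

(⇐) Conversely, the residues r modulo 33 with r³ ≡ 17 (mod 33) are exactly {8}, and each is ≡ 8 (mod 11).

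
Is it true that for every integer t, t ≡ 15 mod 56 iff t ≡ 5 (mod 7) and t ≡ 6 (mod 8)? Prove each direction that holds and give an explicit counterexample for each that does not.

Neither direction holds.

[⇒] This fails: t = 15 gives 15 ≡ 15 (mod 56) but 15 ≡ 1 (mod 7), so the conjunction on the right does not hold.

[⇐] This fails: t = 54 satisfies both congruences on the right (54 ≡ 5 mod 7 and 54 ≡ 6 mod 8) yet 54 ≡ 54 (mod 56), not 15.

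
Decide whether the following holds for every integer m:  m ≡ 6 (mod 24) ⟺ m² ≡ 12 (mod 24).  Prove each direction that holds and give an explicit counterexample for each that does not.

Only the forward direction holds.

(⟸) This fails: take m = 18. Then 18² = 324 ≡ 12 (mod 24), yet 18 ≡ 18 (mod 24), not 6.

(⟹) Suppose m ≡ 6 (mod 24). Write m = 24j + 6. Then (24j + 6)² = 576j² + 288j + 36 = 24(24j² + 12j + 1) + 12, so m² ≡ 12 (mod 24).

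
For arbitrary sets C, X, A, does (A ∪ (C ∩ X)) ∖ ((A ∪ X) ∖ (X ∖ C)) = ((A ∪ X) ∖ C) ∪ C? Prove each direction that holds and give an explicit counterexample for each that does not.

The sets are not equal: only the forward inclusion holds.

(⟹) Let x ∈ (A ∪ (C ∩ X)) ∖ ((A ∪ X) ∖ (X ∖ C)). Then x ∈ X ∩ A and x ∉ C, from which x ∈ ((A ∪ X) ∖ C) ∪ C.

(⟸) This inclusion fails. Take C = {1}, X = ∅, A = ∅; then 1 ∈ ((A ∪ X) ∖ C) ∪ C but 1 ∉ (A ∪ (C ∩ X)) ∖ ((A ∪ X) ∖ (X ∖ C)).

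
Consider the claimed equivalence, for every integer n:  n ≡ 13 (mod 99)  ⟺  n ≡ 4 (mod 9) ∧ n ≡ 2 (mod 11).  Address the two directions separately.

Both implications hold.

Forward direction. Suppose n ≡ 13 (mod 99); write n = 99j + 13. Since 9 ∣ 99, reducing mod 9 gives n ≡ 13 ≡ 4 (mod 9); since 11 ∣ 99, reducing mod 11 gives n ≡ 13 ≡ 2 (mod 11).

Converse. If n ≡ 4 (mod 9) and n ≡ 2 (mod 11), then by the Chinese remainder theorem n ≡ 13 (mod 99). This is exactly n ≡ 13 (mod 99).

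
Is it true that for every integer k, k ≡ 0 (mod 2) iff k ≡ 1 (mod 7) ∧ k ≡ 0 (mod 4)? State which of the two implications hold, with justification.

The forward direction fails; the converse holds.

Forward direction. This fails: k = 0 gives 0 ≡ 0 (mod 2) but 0 ≡ 0 (mod 7), so the conjunction on the right does not hold.

Converse. If k ≡ 1 (mod 7) and k ≡ 0 (mod 4), then by the Chinese remainder theorem k ≡ 8 (mod 28). Since 8 ≡ 0 (mod 2) and 2 ∣ 28, we get k ≡ 0 (mod 2).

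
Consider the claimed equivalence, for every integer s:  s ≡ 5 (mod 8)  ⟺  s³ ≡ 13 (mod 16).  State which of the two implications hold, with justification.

[⇐] The residues r modulo 16 with r³ ≡ 13 (mod 16) are exactly {5}, and each is ≡ 5 (mod 8).

[⇒] This fails: take s = 13. Then 13 ≡ 5 (mod 8), but 13³ = 2197 ≡ 5 (mod 16), not 13.

Only the reverse direction holds.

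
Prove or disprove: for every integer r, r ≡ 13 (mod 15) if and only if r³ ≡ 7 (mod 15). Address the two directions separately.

Both directions hold; the statement is true.

(⟹) Suppose r ≡ 13 (mod 15). Write r = 15j + 13. Then (15j + 13)³ = 3375j³ + 8775j² + 7605j + 2197 = 15(225j³ + 585j² + 507j + 146) + 7, so r³ ≡ 7 (mod 15).

(⟸) Conversely, suppose r³ ≡ 7 (mod 15). The only residue r in {0, …, 14} with r³ ≡ 7 (mod 15) is r = 13, so r ≡ 13 (mod 15).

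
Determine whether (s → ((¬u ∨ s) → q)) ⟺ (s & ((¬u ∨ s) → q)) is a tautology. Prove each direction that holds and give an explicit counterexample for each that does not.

(→) This fails. Under u = F, q = F, s = F, the left side is true but the right side is false.

(←) Assume the antecedent. If u is true, the antecedent forces (u = T, q = T, s = T), and s → ((¬u ∨ s) → q) holds there. If u is false, the antecedent forces (u = F, q = T, s = T), and s → ((¬u ∨ s) → q) holds there. Either way s → ((¬u ∨ s) → q) holds.

Not equivalent: only (⇐) holds.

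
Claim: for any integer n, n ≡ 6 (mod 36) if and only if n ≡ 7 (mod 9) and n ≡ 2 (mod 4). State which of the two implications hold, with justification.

[⇒] This fails: n = 6 gives 6 ≡ 6 (mod 36) but 6 ≡ 6 (mod 9), so the conjunction on the right does not hold.

[⇐] This fails: n = 34 satisfies both congruences on the right (34 ≡ 7 mod 9 and 34 ≡ 2 mod 4) yet 34 ≡ 34 (mod 36), not 6.

Both directions fail.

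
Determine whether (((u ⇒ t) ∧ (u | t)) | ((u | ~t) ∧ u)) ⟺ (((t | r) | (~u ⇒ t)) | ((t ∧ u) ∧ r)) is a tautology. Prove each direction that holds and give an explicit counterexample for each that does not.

(⟹) Assume the antecedent. If u is true, the consequent reduces to true regardless of the other variables. If u is false, the antecedent forces (r = F, u = F, t = T) or (r = T, u = F, t = T), and the consequent holds there. Either way the consequent holds.

(⟸) This fails. Under r = T, u = F, t = F, the left side is false but the right side is true.

Only the forward direction holds.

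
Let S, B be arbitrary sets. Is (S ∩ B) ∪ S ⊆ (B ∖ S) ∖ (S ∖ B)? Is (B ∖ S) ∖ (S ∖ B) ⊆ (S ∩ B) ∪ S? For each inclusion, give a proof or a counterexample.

Forward inclusion. This inclusion fails. Take S = {1}, B = ∅; then 1 ∈ (S ∩ B) ∪ S but 1 ∉ (B ∖ S) ∖ (S ∖ B).

Reverse inclusion. This inclusion fails. Take S = ∅, B = {1}; then 1 ∈ (B ∖ S) ∖ (S ∖ B) but 1 ∉ (S ∩ B) ∪ S.

Neither inclusion holds.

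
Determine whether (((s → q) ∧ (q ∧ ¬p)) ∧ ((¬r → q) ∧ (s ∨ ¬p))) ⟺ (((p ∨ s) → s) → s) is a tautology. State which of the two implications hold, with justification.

[⇒] This fails. Under s = F, q = T, r = F, p = F, the left side is true but the right side is false.

[⇐] This fails. Under s = T, q = F, r = F, p = F, the left side is false but the right side is true.

Neither implication holds.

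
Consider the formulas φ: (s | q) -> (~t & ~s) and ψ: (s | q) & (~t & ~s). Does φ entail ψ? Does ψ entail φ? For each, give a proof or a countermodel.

The forward direction fails; the converse holds.

(⟹) This fails. Under q = F, s = F, t = F, the left side is true but the right side is false.

(⟸) Assume the antecedent. If q is true, the antecedent forces (q = T, s = F, t = F), and (s | q) -> (~t & ~s) holds there. If q is false, the antecedent cannot hold. Either way (s | q) -> (~t & ~s) holds.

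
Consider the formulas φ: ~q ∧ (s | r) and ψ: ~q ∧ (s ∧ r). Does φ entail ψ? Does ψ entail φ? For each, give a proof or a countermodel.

Forward direction. This fails. Under q = F, s = T, r = F, the left side is true but the right side is false.

Converse. Assume the antecedent. If q is true, the antecedent cannot hold. If q is false, the antecedent forces (q = F, s = T, r = T), and ~q ∧ (s | r) holds there. Either way ~q ∧ (s | r) holds.

Not equivalent: only (⇐) holds.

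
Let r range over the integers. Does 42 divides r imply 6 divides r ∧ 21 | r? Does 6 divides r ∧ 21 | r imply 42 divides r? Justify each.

Forward direction. If 42 ∣ r, write r = 42q. Since 42 = 7·6, r = 6·(7q), so 6 ∣ r; and since 42 = 2·21, r = 21·(2q), so 21 ∣ r.

Converse. Suppose 6 ∣ r and 21 ∣ r. Any common multiple of 6 and 21 is a multiple of their lcm; here lcm(6, 21) = 6·21/gcd(6, 21) = 126/3 = 42, so 42 ∣ r.

Both directions hold.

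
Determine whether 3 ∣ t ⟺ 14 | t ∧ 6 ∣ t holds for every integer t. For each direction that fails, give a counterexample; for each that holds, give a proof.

The forward direction fails; the converse holds.

(→) This fails: take t = 3. Certainly 3 ∣ 3, but 14 ∤ 3.

(←) Suppose 14 ∣ t and 6 ∣ t. Any common multiple of 14 and 6 is a multiple of their lcm; here lcm(14, 6) = 14·6/gcd(14, 6) = 84/2 = 42, so 42 ∣ t. Since 3 ∣ 42, it follows that 3 ∣ t.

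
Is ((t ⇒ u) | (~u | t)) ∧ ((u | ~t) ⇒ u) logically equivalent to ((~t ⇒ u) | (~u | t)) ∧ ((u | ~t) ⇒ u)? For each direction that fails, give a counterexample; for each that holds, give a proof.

[⇒] Assume the antecedent. If u is true, the consequent reduces to true regardless of the other variables. If u is false, the antecedent forces (u = F, t = T), and the consequent holds there. Either way the consequent holds.

[⇐] Assume the antecedent. If u is true, the consequent reduces to true regardless of the other variables. If u is false, the antecedent forces (u = F, t = T), and the consequent holds there. Either way the consequent holds.

Both directions hold; the statement is true.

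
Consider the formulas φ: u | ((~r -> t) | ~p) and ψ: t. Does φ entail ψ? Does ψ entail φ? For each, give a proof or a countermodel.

(→) This fails. Under t = F, r = F, u = F, p = F, the left side is true but the right side is false.

(←) Assume the antecedent. If t is true, u | ((~r -> t) | ~p) reduces to true regardless of the other variables. If t is false, the antecedent cannot hold. Either way u | ((~r -> t) | ~p) holds.

Only the reverse direction holds.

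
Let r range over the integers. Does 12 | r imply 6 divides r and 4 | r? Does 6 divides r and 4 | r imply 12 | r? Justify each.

(⇒) If 12 ∣ r, write r = 12q. Since 12 = 2·6, r = 6·(2q), so 6 ∣ r; and since 12 = 3·4, r = 4·(3q), so 4 ∣ r.

(⇐) Suppose 6 ∣ r and 4 ∣ r. Any common multiple of 6 and 4 is a multiple of their lcm; here lcm(6, 4) = 6·4/gcd(6, 4) = 24/2 = 12, so 12 ∣ r.

Equivalent; both directions hold.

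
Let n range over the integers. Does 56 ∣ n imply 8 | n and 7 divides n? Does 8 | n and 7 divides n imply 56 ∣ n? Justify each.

Both implications hold.

(⟹) If 56 ∣ n, write n = 56q. Since 56 = 7·8, n = 8·(7q), so 8 ∣ n; and since 56 = 8·7, n = 7·(8q), so 7 ∣ n.

(⟸) Suppose 8 ∣ n and 7 ∣ n. Any common multiple of 8 and 7 is a multiple of their lcm; here gcd(8, 7) = 1, so lcm(8, 7) = 8·7 = 56, so 56 ∣ n.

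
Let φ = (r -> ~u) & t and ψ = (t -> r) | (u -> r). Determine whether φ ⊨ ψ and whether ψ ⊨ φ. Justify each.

(⟹) This fails. Under u = T, t = T, r = F, the left side is true but the right side is false.

(⟸) This fails. Under u = F, t = F, r = F, the left side is false but the right side is true.

Neither implication holds.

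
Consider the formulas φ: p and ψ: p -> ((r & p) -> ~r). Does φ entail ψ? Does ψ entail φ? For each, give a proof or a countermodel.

[⇒] This fails. Under r = T, p = T, the left side is true but the right side is false.

[⇐] This fails. Under r = F, p = F, the left side is false but the right side is true.

Neither implication holds.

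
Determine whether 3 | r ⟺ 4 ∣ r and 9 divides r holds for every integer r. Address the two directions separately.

Not equivalent: only (⇐) holds.

(⟹) This fails: take r = 3. Certainly 3 ∣ 3, but 4 ∤ 3.

(⟸) Suppose 4 ∣ r and 9 ∣ r. Any common multiple of 4 and 9 is a multiple of their lcm; here gcd(4, 9) = 1, so lcm(4, 9) = 4·9 = 36, so 36 ∣ r. Since 3 ∣ 36, it follows that 3 ∣ r.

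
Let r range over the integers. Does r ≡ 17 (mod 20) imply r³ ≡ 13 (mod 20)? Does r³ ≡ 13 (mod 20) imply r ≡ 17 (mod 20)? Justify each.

Both implications hold.

(→) Suppose r ≡ 17 (mod 20). Write r = 20j + 17. Then (20j + 17)³ = 8000j³ + 20400j² + 17340j + 4913 = 20(400j³ + 1020j² + 867j + 245) + 13, so r³ ≡ 13 (mod 20).

(←) Conversely, suppose r³ ≡ 13 (mod 20). The only residue r in {0, …, 19} with r³ ≡ 13 (mod 20) is r = 17, so r ≡ 17 (mod 20).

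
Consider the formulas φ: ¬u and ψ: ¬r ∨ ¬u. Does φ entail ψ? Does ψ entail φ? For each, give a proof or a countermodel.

(⟹) Assume the antecedent. If u is true, the antecedent cannot hold. If u is false, ¬r ∨ ¬u reduces to true regardless of the other variables. Either way ¬r ∨ ¬u holds.

(⟸) This fails. Under u = T, r = F, the left side is false but the right side is true.

Only the forward implication holds.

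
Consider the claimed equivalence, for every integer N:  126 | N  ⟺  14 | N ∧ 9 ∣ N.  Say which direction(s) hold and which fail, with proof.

Converse. Suppose 14 ∣ N and 9 ∣ N. Any common multiple of 14 and 9 is a multiple of their lcm; here gcd(14, 9) = 1, so lcm(14, 9) = 14·9 = 126, so 126 ∣ N.

Forward direction. If 126 ∣ N, write N = 126q. Since 126 = 9·14, N = 14·(9q), so 14 ∣ N; and since 126 = 14·9, N = 9·(14q), so 9 ∣ N.

Both directions hold; the statement is true.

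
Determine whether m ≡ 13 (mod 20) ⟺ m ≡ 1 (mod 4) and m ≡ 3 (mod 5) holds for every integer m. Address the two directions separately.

(⇒) Suppose m ≡ 13 (mod 20); write m = 20j + 13. Since 4 ∣ 20, reducing mod 4 gives m ≡ 13 ≡ 1 (mod 4); since 5 ∣ 20, reducing mod 5 gives m ≡ 13 ≡ 3 (mod 5).

(⇐) Conversely, if m ≡ 1 (mod 4) and m ≡ 3 (mod 5), then by the Chinese remainder theorem m ≡ 13 (mod 20). This is exactly m ≡ 13 (mod 20).

Equivalent; both directions hold.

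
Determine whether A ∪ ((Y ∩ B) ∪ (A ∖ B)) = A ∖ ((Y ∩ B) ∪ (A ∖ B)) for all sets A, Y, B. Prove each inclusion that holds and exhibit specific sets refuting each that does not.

(⊆) This inclusion fails. Take A = {1}, Y = ∅, B = ∅; then 1 ∈ A ∪ ((Y ∩ B) ∪ (A ∖ B)) but 1 ∉ A ∖ ((Y ∩ B) ∪ (A ∖ B)).

(⊇) Let x ∈ A ∖ ((Y ∩ B) ∪ (A ∖ B)). Then x ∈ A ∩ B and x ∉ Y, from which x ∈ A ∪ ((Y ∩ B) ∪ (A ∖ B)).

Only the reverse inclusion holds.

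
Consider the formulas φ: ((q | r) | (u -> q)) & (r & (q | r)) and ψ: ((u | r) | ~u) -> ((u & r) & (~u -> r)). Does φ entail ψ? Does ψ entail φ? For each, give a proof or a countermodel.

(⇒) fails; (⇐) holds.

Forward direction. This fails. Under r = T, q = F, u = F, the left side is true but the right side is false.

Converse. Assume the antecedent. If r is true, the consequent reduces to true regardless of the other variables. If r is false, the antecedent cannot hold. Either way the consequent holds.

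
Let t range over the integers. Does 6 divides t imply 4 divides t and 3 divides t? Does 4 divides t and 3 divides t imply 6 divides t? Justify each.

(⟸) Suppose 4 ∣ t and 3 ∣ t. Any common multiple of 4 and 3 is a multiple of their lcm; here gcd(4, 3) = 1, so lcm(4, 3) = 4·3 = 12, so 12 ∣ t. Since 6 ∣ 12, it follows that 6 ∣ t.

(⟹) This fails: take t = 6. Certainly 6 ∣ 6, but 4 ∤ 6.

Only the converse holds.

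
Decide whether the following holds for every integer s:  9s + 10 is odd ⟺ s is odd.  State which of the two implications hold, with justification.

Both directions hold.

(→) Suppose 9s + 10 is odd. Since 9 is odd, 9s and s have the same parity, so 9s + 10 ≡ s + 10 (mod 2). As 10 is even, 9s + 10 is odd exactly when s is odd. Thus s is odd.

(←) Conversely, suppose s is odd; write s = 2j + 1. Then 9s + 10 = 9·(2j + 1) + 10 = 2·9j + 19, which is odd.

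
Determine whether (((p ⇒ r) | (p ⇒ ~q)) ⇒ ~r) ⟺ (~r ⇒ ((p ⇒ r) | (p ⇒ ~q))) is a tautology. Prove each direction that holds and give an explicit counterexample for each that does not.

(⇒) This fails. Under r = F, q = T, p = T, the left side is true but the right side is false.

(⇐) This fails. Under r = T, q = F, p = F, the left side is false but the right side is true.

Neither implication holds.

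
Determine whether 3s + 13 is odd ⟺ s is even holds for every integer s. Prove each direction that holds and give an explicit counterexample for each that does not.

Both directions hold; the statement is true.

[⇒] Suppose 3s + 13 is odd. Since 3 is odd, 3s and s have the same parity, so 3s + 13 ≡ s + 13 (mod 2). As 13 is odd, 3s + 13 is odd exactly when s is even. Thus s is even.

[⇐] Conversely, suppose s is even; write s = 2j. Then 3s + 13 = 3·(2j) + 13 = 2·3j + 13, which is odd.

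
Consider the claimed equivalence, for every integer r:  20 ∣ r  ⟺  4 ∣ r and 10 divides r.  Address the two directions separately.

(←) Suppose 4 ∣ r and 10 ∣ r. Any common multiple of 4 and 10 is a multiple of their lcm; here lcm(4, 10) = 4·10/gcd(4, 10) = 40/2 = 20, so 20 ∣ r.

(→) If 20 ∣ r, write r = 20q. Since 20 = 5·4, r = 4·(5q), so 4 ∣ r; and since 20 = 2·10, r = 10·(2q), so 10 ∣ r.

Equivalent; both directions hold.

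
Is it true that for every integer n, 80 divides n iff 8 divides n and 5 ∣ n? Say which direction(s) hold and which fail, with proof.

Only the forward direction holds.

(⇒) If 80 ∣ n, write n = 80q. Since 80 = 10·8, n = 8·(10q), so 8 ∣ n; and since 80 = 16·5, n = 5·(16q), so 5 ∣ n.

(⇐) This fails: take n = 40. Both 8 ∣ 40 and 5 ∣ 40, yet 40 is not a multiple of 80 (since 40 = 0·80 + 40), so 80 ∤ 40.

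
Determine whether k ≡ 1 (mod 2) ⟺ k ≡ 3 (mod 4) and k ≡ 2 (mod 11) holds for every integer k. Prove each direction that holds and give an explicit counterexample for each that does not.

(⇒) fails; (⇐) holds.

(⇒) This fails: k = 1 gives 1 ≡ 1 (mod 2) but 1 ≡ 1 (mod 4), so the conjunction on the right does not hold.

(⇐) Conversely, if k ≡ 3 (mod 4) and k ≡ 2 (mod 11), then by the Chinese remainder theorem k ≡ 35 (mod 44). Since 35 ≡ 1 (mod 2) and 2 ∣ 44, we get k ≡ 1 (mod 2).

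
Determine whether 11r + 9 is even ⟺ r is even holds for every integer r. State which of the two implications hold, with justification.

Neither direction holds.

(⟹) This fails: r = 1 gives 11r + 9 = 20, which is even, but 1 is odd, not even.

(⟸) This also fails: r = 4 is even, but 11r + 9 = 53 is odd, not even.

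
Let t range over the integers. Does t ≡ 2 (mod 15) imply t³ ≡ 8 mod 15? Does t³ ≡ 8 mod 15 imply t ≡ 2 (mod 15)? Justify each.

(←) Suppose t³ ≡ 8 (mod 15). The only residue r in {0, …, 14} with r³ ≡ 8 (mod 15) is r = 2, so t ≡ 2 (mod 15).

(→) Suppose t ≡ 2 (mod 15). Write t = 15j + 2. Then (15j + 2)³ = 3375j³ + 1350j² + 180j + 8 = 15(225j³ + 90j² + 12j) + 8, so t³ ≡ 8 (mod 15).

The biconditional holds.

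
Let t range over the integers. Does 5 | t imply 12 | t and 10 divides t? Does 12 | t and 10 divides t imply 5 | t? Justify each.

[⇒] This fails: take t = 5. Certainly 5 ∣ 5, but 12 ∤ 5.

[⇐] Suppose 12 ∣ t and 10 ∣ t. Any common multiple of 12 and 10 is a multiple of their lcm; here lcm(12, 10) = 12·10/gcd(12, 10) = 120/2 = 60, so 60 ∣ t. Since 5 ∣ 60, it follows that 5 ∣ t.

Only the reverse direction holds.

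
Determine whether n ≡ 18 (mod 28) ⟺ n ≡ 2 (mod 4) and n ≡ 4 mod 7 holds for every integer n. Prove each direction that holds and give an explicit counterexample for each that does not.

Both implications hold.

(⇐) If n ≡ 2 (mod 4) and n ≡ 4 (mod 7), then by the Chinese remainder theorem n ≡ 18 (mod 28). This is exactly n ≡ 18 (mod 28).

(⇒) Suppose n ≡ 18 (mod 28); write n = 28j + 18. Since 4 ∣ 28, reducing mod 4 gives n ≡ 18 ≡ 2 (mod 4); since 7 ∣ 28, reducing mod 7 gives n ≡ 18 ≡ 4 (mod 7).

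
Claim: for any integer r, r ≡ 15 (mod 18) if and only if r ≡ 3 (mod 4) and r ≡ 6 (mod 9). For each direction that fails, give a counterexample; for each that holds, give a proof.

Not equivalent: only (⇐) holds.

Forward direction. This fails: r = 33 gives 33 ≡ 15 (mod 18) but 33 ≡ 1 (mod 4), so the conjunction on the right does not hold.

Converse. If r ≡ 3 (mod 4) and r ≡ 6 (mod 9), then by the Chinese remainder theorem r ≡ 15 (mod 36). Since 15 ≡ 15 (mod 18) and 18 ∣ 36, we get r ≡ 15 (mod 18).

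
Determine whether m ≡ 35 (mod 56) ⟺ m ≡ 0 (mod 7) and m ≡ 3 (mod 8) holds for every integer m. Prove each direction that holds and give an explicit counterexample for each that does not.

Forward direction. Suppose m ≡ 35 (mod 56); write m = 56j + 35. Since 7 ∣ 56, reducing mod 7 gives m ≡ 35 ≡ 0 (mod 7); since 8 ∣ 56, reducing mod 8 gives m ≡ 35 ≡ 3 (mod 8).

Converse. If m ≡ 0 (mod 7) and m ≡ 3 (mod 8), then by the Chinese remainder theorem m ≡ 35 (mod 56). This is exactly m ≡ 35 (mod 56).

Both directions hold.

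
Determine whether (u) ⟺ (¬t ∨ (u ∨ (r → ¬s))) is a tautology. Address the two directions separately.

Not equivalent: only (⇒) holds.

(⇒) Assume the antecedent. If u is true, ¬t ∨ (u ∨ (r → ¬s)) reduces to true regardless of the other variables. If u is false, the antecedent cannot hold. Either way ¬t ∨ (u ∨ (r → ¬s)) holds.

(⇐) This fails. Under r = F, t = F, s = F, u = F, the left side is false but the right side is true.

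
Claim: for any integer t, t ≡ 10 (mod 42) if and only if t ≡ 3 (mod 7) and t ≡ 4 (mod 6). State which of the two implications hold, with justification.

The biconditional holds.

(⟹) Suppose t ≡ 10 (mod 42); write t = 42j + 10. Since 7 ∣ 42, reducing mod 7 gives t ≡ 10 ≡ 3 (mod 7); since 6 ∣ 42, reducing mod 6 gives t ≡ 10 ≡ 4 (mod 6).

(⟸) Conversely, if t ≡ 3 (mod 7) and t ≡ 4 (mod 6), then by the Chinese remainder theorem t ≡ 10 (mod 42). This is exactly t ≡ 10 (mod 42).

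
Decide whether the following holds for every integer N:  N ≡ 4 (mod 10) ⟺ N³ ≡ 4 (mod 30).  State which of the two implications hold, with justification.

Only the converse holds.

(⟹) This fails: take N = 14. Then 14 ≡ 4 (mod 10), but 14³ = 2744 ≡ 14 (mod 30), not 4.

(⟸) Conversely, the residues r modulo 30 with r³ ≡ 4 (mod 30) are exactly {4}, and each is ≡ 4 (mod 10).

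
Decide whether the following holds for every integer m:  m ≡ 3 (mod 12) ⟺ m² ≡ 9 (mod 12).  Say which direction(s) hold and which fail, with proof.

(→) Suppose m ≡ 3 (mod 12). Write m = 12j + 3. Then (12j + 3)² = 144j² + 72j + 9 = 12(12j² + 6j) + 9, so m² ≡ 9 (mod 12).

(←) This fails: take m = 9. Then 9² = 81 ≡ 9 (mod 12), yet 9 ≡ 9 (mod 12), not 3.

(⇒) holds; (⇐) fails.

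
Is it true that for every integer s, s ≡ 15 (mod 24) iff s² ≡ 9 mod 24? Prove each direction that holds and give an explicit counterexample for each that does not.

Not equivalent: only (⇒) holds.

Forward direction. Suppose s ≡ 15 (mod 24). Write s = 24j + 15. Then (24j + 15)² = 576j² + 720j + 225 = 24(24j² + 30j + 9) + 9, so s² ≡ 9 (mod 24).

Converse. This fails: take s = 3. Then 3² = 9 ≡ 9 (mod 24), yet 3 ≡ 3 (mod 24), not 15.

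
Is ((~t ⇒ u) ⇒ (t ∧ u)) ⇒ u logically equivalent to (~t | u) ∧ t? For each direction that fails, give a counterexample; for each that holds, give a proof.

Only the reverse direction holds.

(←) Assume the antecedent. If u is true, ((~t ⇒ u) ⇒ (t ∧ u)) ⇒ u reduces to true regardless of the other variables. If u is false, the antecedent cannot hold. Either way ((~t ⇒ u) ⇒ (t ∧ u)) ⇒ u holds.

(→) This fails. Under u = T, t = F, the left side is true but the right side is false.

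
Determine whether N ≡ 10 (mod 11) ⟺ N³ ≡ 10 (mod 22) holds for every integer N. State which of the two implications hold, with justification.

[⇒] This fails: take N = 21. Then 21 ≡ 10 (mod 11), but 21³ = 9261 ≡ 21 (mod 22), not 10.

[⇐] Conversely, the residues r modulo 22 with r³ ≡ 10 (mod 22) are exactly {10}, and each is ≡ 10 (mod 11).

Not equivalent: only (⇐) holds.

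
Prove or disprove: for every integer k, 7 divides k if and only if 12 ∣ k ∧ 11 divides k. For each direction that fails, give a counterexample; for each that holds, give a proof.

Forward direction. This fails: take k = 7. Certainly 7 ∣ 7, but 12 ∤ 7.

Converse. This fails: take k = 132. Both 12 ∣ 132 and 11 ∣ 132, yet 132 is not a multiple of 7 (since 132 = 18·7 + 6), so 7 ∤ 132.

(⇒) fails and (⇐) fails.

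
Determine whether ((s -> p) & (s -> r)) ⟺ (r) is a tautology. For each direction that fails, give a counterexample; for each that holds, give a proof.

(→) This fails. Under s = F, p = F, r = F, the left side is true but the right side is false.

(←) This fails. Under s = T, p = F, r = T, the left side is false but the right side is true.

(⇒) fails and (⇐) fails.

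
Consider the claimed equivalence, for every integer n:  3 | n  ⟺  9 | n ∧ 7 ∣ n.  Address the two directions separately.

(⟹) This fails: take n = 3. Certainly 3 ∣ 3, but 9 ∤ 3.

(⟸) Suppose 9 ∣ n and 7 ∣ n. Any common multiple of 9 and 7 is a multiple of their lcm; here gcd(9, 7) = 1, so lcm(9, 7) = 9·7 = 63, so 63 ∣ n. Since 3 ∣ 63, it follows that 3 ∣ n.

(⇒) fails; (⇐) holds.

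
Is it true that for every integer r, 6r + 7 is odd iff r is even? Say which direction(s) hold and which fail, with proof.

(⟹) This fails: take r = 1. Then 6r + 7 = 13, which is odd, yet r = 1 is odd, not even.

(⟸) Suppose r is even. Since 6 is even, 6r is even for every r, so 6r + 7 has the same parity as 7, which is odd. Hence 6r + 7 is odd.

Not equivalent: only (⇐) holds.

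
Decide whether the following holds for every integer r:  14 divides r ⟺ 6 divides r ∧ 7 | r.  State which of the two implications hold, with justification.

The forward direction fails; the converse holds.

(⟹) This fails: take r = 14. Certainly 14 ∣ 14, but 6 ∤ 14.

(⟸) Suppose 6 ∣ r and 7 ∣ r. Any common multiple of 6 and 7 is a multiple of their lcm; here gcd(6, 7) = 1, so lcm(6, 7) = 6·7 = 42, so 42 ∣ r. Since 14 ∣ 42, it follows that 14 ∣ r.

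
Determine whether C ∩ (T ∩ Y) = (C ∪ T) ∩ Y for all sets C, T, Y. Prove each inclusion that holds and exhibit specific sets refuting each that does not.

Forward inclusion. Let x ∈ C ∩ (T ∩ Y). Then x ∈ C ∩ T ∩ Y, from which x ∈ (C ∪ T) ∩ Y.

Reverse inclusion. This inclusion fails. Take C = {1}, T = ∅, Y = {1}; then 1 ∈ (C ∪ T) ∩ Y but 1 ∉ C ∩ (T ∩ Y).

(⊆) holds; (⊇) fails.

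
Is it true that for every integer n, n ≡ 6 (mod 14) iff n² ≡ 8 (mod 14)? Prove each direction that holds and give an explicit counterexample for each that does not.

[⇒] Suppose n ≡ 6 (mod 14). Write n = 14j + 6. Then (14j + 6)² = 196j² + 168j + 36 = 14(14j² + 12j + 2) + 8, so n² ≡ 8 (mod 14).

[⇐] This fails: take n = 8. Then 8² = 64 ≡ 8 (mod 14), yet 8 ≡ 8 (mod 14), not 6.

(⇒) holds; (⇐) fails.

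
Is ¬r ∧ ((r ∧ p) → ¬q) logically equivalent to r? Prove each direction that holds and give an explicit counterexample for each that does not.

(→) This fails. Under r = F, q = F, p = F, the left side is true but the right side is false.

(←) This fails. Under r = T, q = F, p = F, the left side is false but the right side is true.

Neither implication holds.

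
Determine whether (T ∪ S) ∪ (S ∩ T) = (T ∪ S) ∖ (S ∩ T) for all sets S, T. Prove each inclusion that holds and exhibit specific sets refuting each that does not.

(⟹) This inclusion fails. Take S = {1}, T = {1}; then 1 ∈ (T ∪ S) ∪ (S ∩ T) but 1 ∉ (T ∪ S) ∖ (S ∩ T).

(⟸) Let x ∈ (T ∪ S) ∖ (S ∩ T). Then either x ∈ S and x ∉ T; or x ∈ T and x ∉ S. In each case x ∈ (T ∪ S) ∪ (S ∩ T), so (T ∪ S) ∖ (S ∩ T) ⊆ (T ∪ S) ∪ (S ∩ T).

The sets are not equal: only the reverse inclusion holds.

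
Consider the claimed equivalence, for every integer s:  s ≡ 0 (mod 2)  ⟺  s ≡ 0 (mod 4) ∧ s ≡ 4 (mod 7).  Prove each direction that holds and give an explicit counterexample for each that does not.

(⇐) If s ≡ 0 (mod 4) and s ≡ 4 (mod 7), then by the Chinese remainder theorem s ≡ 4 (mod 28). Since 4 ≡ 0 (mod 2) and 2 ∣ 28, we get s ≡ 0 (mod 2).

(⇒) This fails: s = 0 gives 0 ≡ 0 (mod 2) but 0 ≡ 0 (mod 7), so the conjunction on the right does not hold.

Not equivalent: only (⇐) holds.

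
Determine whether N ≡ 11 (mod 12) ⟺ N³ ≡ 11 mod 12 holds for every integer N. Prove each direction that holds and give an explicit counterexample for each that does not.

Equivalent; both directions hold.

[⇒] Suppose N ≡ 11 (mod 12). Write N = 12j + 11. Then (12j + 11)³ = 1728j³ + 4752j² + 4356j + 1331 = 12(144j³ + 396j² + 363j + 110) + 11, so N³ ≡ 11 (mod 12).

[⇐] For the converse, argue contrapositively. If N ≢ 11 (mod 12), then N is congruent to one of 0, 1, 2, 3, 4, 5, 6, 7, 8, 9, 10 modulo 12, and these give N³ ≡ 0, 1, 8, 3, 4, 5, 0, 7, 8, 9, 4 respectively — never 11.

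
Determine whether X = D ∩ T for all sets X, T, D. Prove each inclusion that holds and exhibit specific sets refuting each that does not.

(⟹) This inclusion fails. Take X = {1}, T = ∅, D = ∅; then 1 ∈ X but 1 ∉ D ∩ T.

(⟸) This inclusion fails. Take X = ∅, T = {1}, D = {1}; then 1 ∈ D ∩ T but 1 ∉ X.

Neither inclusion holds.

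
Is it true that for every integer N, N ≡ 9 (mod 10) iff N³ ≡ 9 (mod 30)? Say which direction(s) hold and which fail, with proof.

(⇒) fails; (⇐) holds.

(←) The residues r modulo 30 with r³ ≡ 9 (mod 30) are exactly {9}, and each is ≡ 9 (mod 10).

(→) This fails: take N = 19. Then 19 ≡ 9 (mod 10), but 19³ = 6859 ≡ 19 (mod 30), not 9.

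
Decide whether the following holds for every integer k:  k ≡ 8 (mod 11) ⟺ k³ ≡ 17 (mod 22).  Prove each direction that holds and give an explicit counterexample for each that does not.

[⇒] This fails: take k = 8. Then 8 ≡ 8 (mod 11), but 8³ = 512 ≡ 6 (mod 22), not 17.

[⇐] Conversely, the residues r modulo 22 with r³ ≡ 17 (mod 22) are exactly {19}, and each is ≡ 8 (mod 11).

Not equivalent: only (⇐) holds.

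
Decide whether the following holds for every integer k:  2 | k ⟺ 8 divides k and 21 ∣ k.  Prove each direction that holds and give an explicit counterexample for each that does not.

Only the reverse direction holds.

(⇒) This fails: take k = 2. Certainly 2 ∣ 2, but 8 ∤ 2.

(⇐) Suppose 8 ∣ k and 21 ∣ k. Any common multiple of 8 and 21 is a multiple of their lcm; here gcd(8, 21) = 1, so lcm(8, 21) = 8·21 = 168, so 168 ∣ k. Since 2 ∣ 168, it follows that 2 ∣ k.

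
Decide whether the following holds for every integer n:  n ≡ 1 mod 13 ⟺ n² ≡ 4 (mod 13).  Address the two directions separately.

Neither implication holds.

(→) This fails: take n = 1. Then 1 ≡ 1 (mod 13), but 1² = 1 ≡ 1 (mod 13), not 4.

(←) This fails: take n = 2. Then 2² = 4 ≡ 4 (mod 13), yet 2 ≡ 2 (mod 13), not 1.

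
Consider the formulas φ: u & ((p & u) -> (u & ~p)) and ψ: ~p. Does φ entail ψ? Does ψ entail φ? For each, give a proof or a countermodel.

Forward direction. Assume the antecedent. If u is true, the antecedent forces (u = T, p = F), and ~p holds there. If u is false, the antecedent cannot hold. Either way ~p holds.

Converse. This fails. Under u = F, p = F, the left side is false but the right side is true.

(⇒) holds; (⇐) fails.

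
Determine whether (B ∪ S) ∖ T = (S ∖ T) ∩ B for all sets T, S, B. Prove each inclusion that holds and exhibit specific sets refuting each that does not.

Only the reverse inclusion holds.

(⟹) This inclusion fails. Take T = ∅, S = {1}, B = ∅; then 1 ∈ (B ∪ S) ∖ T but 1 ∉ (S ∖ T) ∩ B.

(⟸) Let x ∈ (S ∖ T) ∩ B. Then x ∈ S ∩ B and x ∉ T, from which x ∈ (B ∪ S) ∖ T.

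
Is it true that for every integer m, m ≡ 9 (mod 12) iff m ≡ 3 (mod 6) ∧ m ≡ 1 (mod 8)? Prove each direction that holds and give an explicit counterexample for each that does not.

[⇒] This fails: m = 21 gives 21 ≡ 9 (mod 12) but 21 ≡ 5 (mod 8), so the conjunction on the right does not hold.

[⇐] Conversely, if m ≡ 3 (mod 6) and m ≡ 1 (mod 8), then by the Chinese remainder theorem m ≡ 9 (mod 24). Since 9 ≡ 9 (mod 12) and 12 ∣ 24, we get m ≡ 9 (mod 12).

Not equivalent: only (⇐) holds.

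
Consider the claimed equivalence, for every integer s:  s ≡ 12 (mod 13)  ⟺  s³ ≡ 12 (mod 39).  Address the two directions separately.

Neither direction holds.

[⇒] This fails: take s = 25. Then 25 ≡ 12 (mod 13), but 25³ = 15625 ≡ 25 (mod 39), not 12.

[⇐] This fails: take s = 30. Then 30³ = 27000 ≡ 12 (mod 39), yet 30 ≡ 4 (mod 13), not 12.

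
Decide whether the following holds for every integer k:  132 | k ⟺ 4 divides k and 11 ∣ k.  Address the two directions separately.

Only the forward direction holds.

(←) This fails: take k = 44. Both 4 ∣ 44 and 11 ∣ 44, yet 44 is not a multiple of 132 (since 44 = 0·132 + 44), so 132 ∤ 44.

(→) If 132 ∣ k, write k = 132q. Since 132 = 33·4, k = 4·(33q), so 4 ∣ k; and since 132 = 12·11, k = 11·(12q), so 11 ∣ k.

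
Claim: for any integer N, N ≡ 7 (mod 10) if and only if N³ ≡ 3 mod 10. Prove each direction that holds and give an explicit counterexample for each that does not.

(⟹) Suppose N ≡ 7 (mod 10). Write N = 10j + 7. Then (10j + 7)³ = 1000j³ + 2100j² + 1470j + 343 = 10(100j³ + 210j² + 147j + 34) + 3, so N³ ≡ 3 (mod 10).

(⟸) For the converse, argue contrapositively. If N ≢ 7 (mod 10), then N is congruent to one of 0, 1, 2, 3, 4, 5, 6, 8, 9 modulo 10, and these give N³ ≡ 0, 1, 8, 7, 4, 5, 6, 2, 9 respectively — never 3.

Equivalent; both directions hold.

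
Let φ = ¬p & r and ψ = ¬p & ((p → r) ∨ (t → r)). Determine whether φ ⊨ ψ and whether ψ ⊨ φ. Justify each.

Only the forward direction holds.

(→) Assume the antecedent. If t is true, the antecedent forces (t = T, r = T, p = F), and ¬p & ((p → r) ∨ (t → r)) holds there. If t is false, the antecedent forces (t = F, r = T, p = F), and ¬p & ((p → r) ∨ (t → r)) holds there. Either way ¬p & ((p → r) ∨ (t → r)) holds.

(←) This fails. Under t = F, r = F, p = F, the left side is false but the right side is true.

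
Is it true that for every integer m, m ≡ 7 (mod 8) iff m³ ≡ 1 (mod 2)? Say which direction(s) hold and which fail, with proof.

(⟹) Suppose m ≡ 7 (mod 8). Then m³ ≡ 7³ = 343 (mod 8), and since 2 ∣ 8, also m³ ≡ 1 (mod 2).

(⟸) This fails: take m = 1. Then 1³ = 1 ≡ 1 (mod 2), yet 1 ≡ 1 (mod 8), not 7.

Only the forward implication holds.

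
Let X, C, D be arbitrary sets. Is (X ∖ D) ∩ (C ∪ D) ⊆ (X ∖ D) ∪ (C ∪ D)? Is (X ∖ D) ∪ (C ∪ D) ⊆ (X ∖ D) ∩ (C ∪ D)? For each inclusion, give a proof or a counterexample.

(⟹) Let x ∈ (X ∖ D) ∩ (C ∪ D). Then x ∈ X ∩ C and x ∉ D, from which x ∈ (X ∖ D) ∪ (C ∪ D).

(⟸) This inclusion fails. Take X = {1}, C = ∅, D = ∅; then 1 ∈ (X ∖ D) ∪ (C ∪ D) but 1 ∉ (X ∖ D) ∩ (C ∪ D).

The sets are not equal: only the forward inclusion holds.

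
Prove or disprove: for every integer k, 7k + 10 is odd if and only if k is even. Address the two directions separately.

(⇒) fails and (⇐) fails.

Forward direction. This fails: k = 7 gives 7k + 10 = 59, which is odd, but 7 is odd, not even.

Converse. This also fails: k = 4 is even, but 7k + 10 = 38 is even, not odd.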